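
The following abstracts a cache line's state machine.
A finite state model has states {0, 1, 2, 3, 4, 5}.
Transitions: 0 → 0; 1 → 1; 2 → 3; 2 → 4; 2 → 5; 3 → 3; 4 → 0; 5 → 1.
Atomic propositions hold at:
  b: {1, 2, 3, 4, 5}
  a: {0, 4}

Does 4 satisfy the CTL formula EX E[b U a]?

E[b U a]: least fixpoint, start Z0 = Sat(a) = {0, 4}, add states in Sat(b) with some successor in Z. Z1 = {0, 2, 4}; fixed.
Sat(E[b U a]) = {0, 2, 4}
Sat(EX E[b U a]) = {s : some successor in {0, 2, 4}} = {0, 2, 4}
4 ∈ Sat(EX E[b U a]) = {0, 2, 4}, so the formula holds at 4.

Yes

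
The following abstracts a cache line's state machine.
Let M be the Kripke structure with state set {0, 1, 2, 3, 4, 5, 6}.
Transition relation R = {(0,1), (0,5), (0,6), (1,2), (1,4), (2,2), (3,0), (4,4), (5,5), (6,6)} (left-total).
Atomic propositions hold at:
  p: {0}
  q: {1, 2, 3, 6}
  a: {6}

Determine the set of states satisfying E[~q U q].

{0, 1, 2, 3, 6}

Sat(~q) = {0, 4, 5}
E[~q U q]: least fixpoint, start Z0 = Sat(q) = {1, 2, 3, 6}, add states in Sat(~q) with some successor in Z. Z1 = {0, 1, 2, 3, 6}; fixed.
Sat(E[~q U q]) = {0, 1, 2, 3, 6}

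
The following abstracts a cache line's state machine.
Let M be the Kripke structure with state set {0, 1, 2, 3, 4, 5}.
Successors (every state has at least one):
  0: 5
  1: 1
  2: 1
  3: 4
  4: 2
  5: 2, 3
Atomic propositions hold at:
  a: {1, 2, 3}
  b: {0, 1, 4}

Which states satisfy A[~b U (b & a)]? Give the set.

{1, 2}

Sat(~b) = {2, 3, 5}
Sat(b & a) = {1}
A[~b U (b & a)]: least fixpoint, start Z0 = Sat((b & a)) = {1}, add states in Sat(~b) with every successor in Z. Z1 = {1, 2}; fixed.
Sat(A[~b U (b & a)]) = {1, 2}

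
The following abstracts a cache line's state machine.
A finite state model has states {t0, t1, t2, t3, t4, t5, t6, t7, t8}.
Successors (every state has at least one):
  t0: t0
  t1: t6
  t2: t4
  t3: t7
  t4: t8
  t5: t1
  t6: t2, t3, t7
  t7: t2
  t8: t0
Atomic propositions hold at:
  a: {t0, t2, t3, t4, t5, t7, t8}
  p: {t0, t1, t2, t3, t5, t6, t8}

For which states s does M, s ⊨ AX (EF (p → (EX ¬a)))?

Sat(¬a) = {t1, t6}
Sat(EX ¬a) = {s : some successor in {t1, t6}} = {t1, t5}
Sat(p → (EX ¬a)) = {t1, t4, t5, t7}
EF (p → (EX ¬a)): least fixpoint, start Z0 = {t1, t4, t5, t7}, add states with some successor in Z. Z1 = {t1, t2, t3, t4, t5, t6, t7}; fixed.
Sat(EF (p → (EX ¬a))) = {t1, t2, t3, t4, t5, t6, t7}
Sat(AX (EF (p → (EX ¬a)))) = {s : every successor in {t1, t2, t3, t4, t5, t6, t7}} = {t1, t2, t3, t5, t6, t7}

{t1, t2, t3, t5, t6, t7}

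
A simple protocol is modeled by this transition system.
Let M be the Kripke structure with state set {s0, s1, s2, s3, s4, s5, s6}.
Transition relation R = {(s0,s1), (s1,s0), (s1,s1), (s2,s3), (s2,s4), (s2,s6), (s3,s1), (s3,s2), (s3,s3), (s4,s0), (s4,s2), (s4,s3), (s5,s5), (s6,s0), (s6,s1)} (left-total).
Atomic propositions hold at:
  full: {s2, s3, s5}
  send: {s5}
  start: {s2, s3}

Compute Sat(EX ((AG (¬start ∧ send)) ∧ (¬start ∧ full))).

{s5}

Sat(¬start) = {s0, s1, s4, s5, s6}
Sat(¬start ∧ send) = {s5}
AG (¬start ∧ send): greatest fixpoint, start Z0 = {s5}, keep only states in Sat with every successor in Z. Already a fixed point.
Sat(AG (¬start ∧ send)) = {s5}
Sat(¬start ∧ full) = {s5}
Sat((AG (¬start ∧ send)) ∧ (¬start ∧ full)) = {s5}
Sat(EX ((AG (¬start ∧ send)) ∧ (¬start ∧ full))) = {s : some successor in {s5}} = {s5}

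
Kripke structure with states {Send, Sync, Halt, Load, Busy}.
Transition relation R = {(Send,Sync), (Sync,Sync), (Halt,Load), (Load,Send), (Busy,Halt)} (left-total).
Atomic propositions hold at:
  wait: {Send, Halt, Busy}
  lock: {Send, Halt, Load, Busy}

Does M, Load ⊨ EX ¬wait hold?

Sat(¬wait) = {Sync, Load}
Sat(EX ¬wait) = {s : some successor in {Sync, Load}} = {Send, Sync, Halt}
Load ∉ Sat(EX ¬wait) = {Send, Sync, Halt}, so the formula does not hold at Load.

No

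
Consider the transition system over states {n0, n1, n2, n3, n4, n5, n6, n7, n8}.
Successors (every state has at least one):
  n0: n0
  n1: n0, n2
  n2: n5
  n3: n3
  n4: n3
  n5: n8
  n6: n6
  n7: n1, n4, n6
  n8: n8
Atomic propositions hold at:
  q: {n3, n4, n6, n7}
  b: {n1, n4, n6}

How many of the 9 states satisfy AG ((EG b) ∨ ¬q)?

EG b: greatest fixpoint, start Z0 = {n1, n4, n6}, keep only states in Sat with some successor in Z. Z1 = {n6}; fixed.
Sat(EG b) = {n6}
Sat(¬q) = {n0, n1, n2, n5, n8}
Sat((EG b) ∨ ¬q) = {n0, n1, n2, n5, n6, n8}
AG ((EG b) ∨ ¬q): greatest fixpoint, start Z0 = {n0, n1, n2, n5, n6, n8}, keep only states in Sat with every successor in Z. Already a fixed point.
Sat(AG ((EG b) ∨ ¬q)) = {n0, n1, n2, n5, n6, n8}
|Sat(AG ((EG b) ∨ ¬q))| = |{n0, n1, n2, n5, n6, n8}| = 6.

6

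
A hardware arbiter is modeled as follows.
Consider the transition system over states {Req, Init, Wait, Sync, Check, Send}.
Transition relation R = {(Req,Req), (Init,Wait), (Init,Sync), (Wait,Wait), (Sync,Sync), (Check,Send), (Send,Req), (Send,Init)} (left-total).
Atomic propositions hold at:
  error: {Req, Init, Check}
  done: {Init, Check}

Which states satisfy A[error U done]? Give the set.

{Init, Check}

A[error U done]: least fixpoint, start Z0 = Sat(done) = {Init, Check}, add states in Sat(error) with every successor in Z. Already a fixed point.
Sat(A[error U done]) = {Init, Check}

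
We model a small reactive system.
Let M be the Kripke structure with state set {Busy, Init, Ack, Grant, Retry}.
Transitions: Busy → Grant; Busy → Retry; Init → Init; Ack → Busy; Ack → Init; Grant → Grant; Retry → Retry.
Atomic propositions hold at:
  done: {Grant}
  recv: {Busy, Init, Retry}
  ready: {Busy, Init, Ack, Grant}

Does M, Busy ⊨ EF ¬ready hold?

Sat(¬ready) = {Retry}
EF ¬ready: least fixpoint, start Z0 = {Retry}, add states with some successor in Z. Z1 = {Busy, Retry}; Z2 = {Busy, Ack, Retry}; fixed.
Sat(EF ¬ready) = {Busy, Ack, Retry}
Busy ∈ Sat(EF ¬ready) = {Busy, Ack, Retry}, so the formula holds at Busy.

Yes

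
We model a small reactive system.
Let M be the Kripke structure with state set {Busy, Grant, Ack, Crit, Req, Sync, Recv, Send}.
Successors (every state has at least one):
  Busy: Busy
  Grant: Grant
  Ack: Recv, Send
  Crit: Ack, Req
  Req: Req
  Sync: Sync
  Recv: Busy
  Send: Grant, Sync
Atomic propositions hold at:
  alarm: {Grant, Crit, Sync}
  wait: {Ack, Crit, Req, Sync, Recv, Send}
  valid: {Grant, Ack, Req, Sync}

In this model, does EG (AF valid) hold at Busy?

No

AF valid: least fixpoint, start Z0 = {Grant, Ack, Req, Sync}, add states with every successor in Z. Z1 = {Grant, Ack, Crit, Req, Sync, Send}; fixed.
Sat(AF valid) = {Grant, Ack, Crit, Req, Sync, Send}
EG (AF valid): greatest fixpoint, start Z0 = {Grant, Ack, Crit, Req, Sync, Send}, keep only states in Sat with some successor in Z. Already a fixed point.
Sat(EG (AF valid)) = {Grant, Ack, Crit, Req, Sync, Send}
Busy ∉ Sat(EG (AF valid)) = {Grant, Ack, Crit, Req, Sync, Send}, so the formula does not hold at Busy.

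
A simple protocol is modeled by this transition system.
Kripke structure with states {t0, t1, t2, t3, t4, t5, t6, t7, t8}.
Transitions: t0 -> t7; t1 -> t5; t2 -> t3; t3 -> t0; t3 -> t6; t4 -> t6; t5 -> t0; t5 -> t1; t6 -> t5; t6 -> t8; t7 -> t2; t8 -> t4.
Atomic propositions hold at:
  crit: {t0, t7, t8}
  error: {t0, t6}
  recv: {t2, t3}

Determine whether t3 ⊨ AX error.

Yes

Sat(AX error) = {s : every successor in {t0, t6}} = {t3, t4}
t3 ∈ Sat(AX error) = {t3, t4}, so the formula holds at t3.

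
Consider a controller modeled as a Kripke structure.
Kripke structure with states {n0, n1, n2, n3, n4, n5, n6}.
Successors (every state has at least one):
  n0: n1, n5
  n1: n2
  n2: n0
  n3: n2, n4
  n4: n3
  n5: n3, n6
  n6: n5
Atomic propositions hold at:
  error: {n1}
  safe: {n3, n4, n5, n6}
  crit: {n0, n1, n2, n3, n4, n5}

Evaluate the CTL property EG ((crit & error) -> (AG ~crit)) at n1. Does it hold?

No

Sat(crit & error) = {n1}
Sat(~crit) = {n6}
AG ~crit: greatest fixpoint, start Z0 = {n6}, keep only states in Sat with every successor in Z. Z1 = ∅; fixed.
Sat(AG ~crit) = ∅
Sat((crit & error) -> (AG ~crit)) = {n0, n2, n3, n4, n5, n6}
EG ((crit & error) -> (AG ~crit)): greatest fixpoint, start Z0 = {n0, n2, n3, n4, n5, n6}, keep only states in Sat with some successor in Z. Already a fixed point.
Sat(EG ((crit & error) -> (AG ~crit))) = {n0, n2, n3, n4, n5, n6}
n1 ∉ Sat(EG ((crit & error) -> (AG ~crit))) = {n0, n2, n3, n4, n5, n6}, so the formula does not hold at n1.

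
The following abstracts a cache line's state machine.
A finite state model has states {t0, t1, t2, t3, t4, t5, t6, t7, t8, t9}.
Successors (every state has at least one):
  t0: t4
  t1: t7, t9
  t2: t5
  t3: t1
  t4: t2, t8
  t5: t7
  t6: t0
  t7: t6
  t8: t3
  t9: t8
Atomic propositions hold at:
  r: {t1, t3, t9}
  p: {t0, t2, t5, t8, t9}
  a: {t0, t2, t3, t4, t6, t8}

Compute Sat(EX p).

{t1, t2, t4, t6, t9}

Sat(EX p) = {s : some successor in {t0, t2, t5, t8, t9}} = {t1, t2, t4, t6, t9}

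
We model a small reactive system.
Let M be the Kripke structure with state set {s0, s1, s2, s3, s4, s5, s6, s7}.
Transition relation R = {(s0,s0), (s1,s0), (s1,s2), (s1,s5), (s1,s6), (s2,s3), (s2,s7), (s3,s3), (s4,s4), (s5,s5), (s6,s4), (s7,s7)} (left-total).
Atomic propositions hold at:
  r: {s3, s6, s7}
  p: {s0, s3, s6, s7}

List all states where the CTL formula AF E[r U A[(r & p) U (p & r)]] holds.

{s2, s3, s6, s7}

Sat(r & p) = {s3, s6, s7}
Sat(p & r) = {s3, s6, s7}
A[(r & p) U (p & r)]: least fixpoint, start Z0 = Sat((p & r)) = {s3, s6, s7}, add states in Sat(r & p) with every successor in Z. Already a fixed point.
Sat(A[(r & p) U (p & r)]) = {s3, s6, s7}
E[r U A[(r & p) U (p & r)]]: least fixpoint, start Z0 = Sat(A[(r & p) U (p & r)]) = {s3, s6, s7}, add states in Sat(r) with some successor in Z. Already a fixed point.
Sat(E[r U A[(r & p) U (p & r)]]) = {s3, s6, s7}
AF E[r U A[(r & p) U (p & r)]]: least fixpoint, start Z0 = {s3, s6, s7}, add states with every successor in Z. Z1 = {s2, s3, s6, s7}; fixed.
Sat(AF E[r U A[(r & p) U (p & r)]]) = {s2, s3, s6, s7}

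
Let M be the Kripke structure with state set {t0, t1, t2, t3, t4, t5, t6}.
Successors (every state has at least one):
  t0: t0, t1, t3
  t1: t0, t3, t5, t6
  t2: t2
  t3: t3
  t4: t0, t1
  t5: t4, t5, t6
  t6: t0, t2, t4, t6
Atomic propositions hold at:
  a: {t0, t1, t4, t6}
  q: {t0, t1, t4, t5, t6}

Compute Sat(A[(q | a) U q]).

{t0, t1, t4, t5, t6}

Sat(q | a) = {t0, t1, t4, t5, t6}
A[(q | a) U q]: least fixpoint, start Z0 = Sat(q) = {t0, t1, t4, t5, t6}, add states in Sat(q | a) with every successor in Z. Already a fixed point.
Sat(A[(q | a) U q]) = {t0, t1, t4, t5, t6}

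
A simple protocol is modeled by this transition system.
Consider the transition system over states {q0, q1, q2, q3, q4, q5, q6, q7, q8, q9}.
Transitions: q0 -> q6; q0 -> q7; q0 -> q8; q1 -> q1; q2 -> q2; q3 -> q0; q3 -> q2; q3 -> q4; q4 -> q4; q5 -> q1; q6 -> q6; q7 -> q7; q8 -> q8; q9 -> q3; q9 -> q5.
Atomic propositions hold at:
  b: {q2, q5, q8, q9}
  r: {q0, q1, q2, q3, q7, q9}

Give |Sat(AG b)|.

AG b: greatest fixpoint, start Z0 = {q2, q5, q8, q9}, keep only states in Sat with every successor in Z. Z1 = {q2, q8}; fixed.
Sat(AG b) = {q2, q8}
|Sat(AG b)| = |{q2, q8}| = 2.

2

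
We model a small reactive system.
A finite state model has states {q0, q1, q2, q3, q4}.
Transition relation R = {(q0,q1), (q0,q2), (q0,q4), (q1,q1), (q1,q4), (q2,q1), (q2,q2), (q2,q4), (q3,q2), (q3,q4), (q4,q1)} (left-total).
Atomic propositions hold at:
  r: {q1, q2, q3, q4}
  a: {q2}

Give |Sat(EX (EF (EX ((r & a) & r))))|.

3

Sat(r & a) = {q2}
Sat((r & a) & r) = {q2}
Sat(EX ((r & a) & r)) = {s : some successor in {q2}} = {q0, q2, q3}
EF (EX ((r & a) & r)): least fixpoint, start Z0 = {q0, q2, q3}, add states with some successor in Z. Already a fixed point.
Sat(EF (EX ((r & a) & r))) = {q0, q2, q3}
Sat(EX (EF (EX ((r & a) & r)))) = {s : some successor in {q0, q2, q3}} = {q0, q2, q3}
|Sat(EX (EF (EX ((r & a) & r))))| = |{q0, q2, q3}| = 3.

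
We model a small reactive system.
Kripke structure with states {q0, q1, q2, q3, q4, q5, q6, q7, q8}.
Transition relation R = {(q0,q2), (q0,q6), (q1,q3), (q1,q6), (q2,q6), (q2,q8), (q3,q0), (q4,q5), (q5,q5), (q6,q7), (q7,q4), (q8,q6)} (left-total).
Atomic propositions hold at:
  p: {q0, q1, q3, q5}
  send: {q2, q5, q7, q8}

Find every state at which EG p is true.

EG p: greatest fixpoint, start Z0 = {q0, q1, q3, q5}, keep only states in Sat with some successor in Z. Z1 = {q1, q3, q5}; Z2 = {q1, q5}; Z3 = {q5}; fixed.
Sat(EG p) = {q5}

{q5}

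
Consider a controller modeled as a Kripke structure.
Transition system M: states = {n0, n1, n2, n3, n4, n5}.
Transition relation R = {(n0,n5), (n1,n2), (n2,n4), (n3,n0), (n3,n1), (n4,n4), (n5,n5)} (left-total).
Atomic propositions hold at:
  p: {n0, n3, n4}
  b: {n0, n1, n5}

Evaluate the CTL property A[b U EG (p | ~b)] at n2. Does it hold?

Yes

Sat(~b) = {n2, n3, n4}
Sat(p | ~b) = {n0, n2, n3, n4}
EG (p | ~b): greatest fixpoint, start Z0 = {n0, n2, n3, n4}, keep only states in Sat with some successor in Z. Z1 = {n2, n3, n4}; Z2 = {n2, n4}; fixed.
Sat(EG (p | ~b)) = {n2, n4}
A[b U EG (p | ~b)]: least fixpoint, start Z0 = Sat(EG (p | ~b)) = {n2, n4}, add states in Sat(b) with every successor in Z. Z1 = {n1, n2, n4}; fixed.
Sat(A[b U EG (p | ~b)]) = {n1, n2, n4}
n2 ∈ Sat(A[b U EG (p | ~b)]) = {n1, n2, n4}, so the formula holds at n2.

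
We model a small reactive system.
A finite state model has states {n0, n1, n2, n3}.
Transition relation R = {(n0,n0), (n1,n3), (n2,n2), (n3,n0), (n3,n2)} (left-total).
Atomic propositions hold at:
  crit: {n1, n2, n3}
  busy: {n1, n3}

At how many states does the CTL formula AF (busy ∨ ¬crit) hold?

3

Sat(¬crit) = {n0}
Sat(busy ∨ ¬crit) = {n0, n1, n3}
AF (busy ∨ ¬crit): least fixpoint, start Z0 = {n0, n1, n3}, add states with every successor in Z. Already a fixed point.
Sat(AF (busy ∨ ¬crit)) = {n0, n1, n3}
|Sat(AF (busy ∨ ¬crit))| = |{n0, n1, n3}| = 3.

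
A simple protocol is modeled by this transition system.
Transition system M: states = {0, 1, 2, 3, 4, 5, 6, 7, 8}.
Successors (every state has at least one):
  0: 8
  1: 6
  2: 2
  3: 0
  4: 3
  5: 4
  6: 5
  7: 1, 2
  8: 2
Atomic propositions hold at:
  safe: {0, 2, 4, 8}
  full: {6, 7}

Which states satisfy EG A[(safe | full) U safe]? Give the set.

{0, 2, 8}

Sat(safe | full) = {0, 2, 4, 6, 7, 8}
A[(safe | full) U safe]: least fixpoint, start Z0 = Sat(safe) = {0, 2, 4, 8}, add states in Sat(safe | full) with every successor in Z. Already a fixed point.
Sat(A[(safe | full) U safe]) = {0, 2, 4, 8}
EG A[(safe | full) U safe]: greatest fixpoint, start Z0 = {0, 2, 4, 8}, keep only states in Sat with some successor in Z. Z1 = {0, 2, 8}; fixed.
Sat(EG A[(safe | full) U safe]) = {0, 2, 8}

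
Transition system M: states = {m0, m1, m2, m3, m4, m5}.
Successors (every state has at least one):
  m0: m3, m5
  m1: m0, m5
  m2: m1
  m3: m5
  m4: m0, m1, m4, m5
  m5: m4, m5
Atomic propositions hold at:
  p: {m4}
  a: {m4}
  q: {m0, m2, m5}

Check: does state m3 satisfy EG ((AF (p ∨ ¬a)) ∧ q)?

Sat(¬a) = {m0, m1, m2, m3, m5}
Sat(p ∨ ¬a) = {m0, m1, m2, m3, m4, m5}
AF (p ∨ ¬a): least fixpoint, start Z0 = {m0, m1, m2, m3, m4, m5}, add states with every successor in Z. Already a fixed point.
Sat(AF (p ∨ ¬a)) = {m0, m1, m2, m3, m4, m5}
Sat((AF (p ∨ ¬a)) ∧ q) = {m0, m2, m5}
EG ((AF (p ∨ ¬a)) ∧ q): greatest fixpoint, start Z0 = {m0, m2, m5}, keep only states in Sat with some successor in Z. Z1 = {m0, m5}; fixed.
Sat(EG ((AF (p ∨ ¬a)) ∧ q)) = {m0, m5}
m3 ∉ Sat(EG ((AF (p ∨ ¬a)) ∧ q)) = {m0, m5}, so the formula does not hold at m3.

No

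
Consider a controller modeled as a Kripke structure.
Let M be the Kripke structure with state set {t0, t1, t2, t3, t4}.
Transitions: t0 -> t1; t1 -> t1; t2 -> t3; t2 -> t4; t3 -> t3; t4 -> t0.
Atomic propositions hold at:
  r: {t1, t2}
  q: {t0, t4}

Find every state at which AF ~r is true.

{t0, t2, t3, t4}

Sat(~r) = {t0, t3, t4}
AF ~r: least fixpoint, start Z0 = {t0, t3, t4}, add states with every successor in Z. Z1 = {t0, t2, t3, t4}; fixed.
Sat(AF ~r) = {t0, t2, t3, t4}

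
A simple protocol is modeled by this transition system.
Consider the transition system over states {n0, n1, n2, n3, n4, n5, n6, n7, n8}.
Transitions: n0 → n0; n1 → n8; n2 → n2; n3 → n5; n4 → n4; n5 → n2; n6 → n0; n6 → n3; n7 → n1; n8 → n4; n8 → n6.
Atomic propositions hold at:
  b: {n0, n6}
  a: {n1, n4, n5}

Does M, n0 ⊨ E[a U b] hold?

E[a U b]: least fixpoint, start Z0 = Sat(b) = {n0, n6}, add states in Sat(a) with some successor in Z. Already a fixed point.
Sat(E[a U b]) = {n0, n6}
n0 ∈ Sat(E[a U b]) = {n0, n6}, so the formula holds at n0.

Yes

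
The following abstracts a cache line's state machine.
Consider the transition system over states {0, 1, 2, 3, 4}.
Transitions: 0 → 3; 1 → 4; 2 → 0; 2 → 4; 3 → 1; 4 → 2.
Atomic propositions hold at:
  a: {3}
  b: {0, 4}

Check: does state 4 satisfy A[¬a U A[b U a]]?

Sat(¬a) = {0, 1, 2, 4}
A[b U a]: least fixpoint, start Z0 = Sat(a) = {3}, add states in Sat(b) with every successor in Z. Z1 = {0, 3}; fixed.
Sat(A[b U a]) = {0, 3}
A[¬a U A[b U a]]: least fixpoint, start Z0 = Sat(A[b U a]) = {0, 3}, add states in Sat(¬a) with every successor in Z. Already a fixed point.
Sat(A[¬a U A[b U a]]) = {0, 3}
4 ∉ Sat(A[¬a U A[b U a]]) = {0, 3}, so the formula does not hold at 4.

No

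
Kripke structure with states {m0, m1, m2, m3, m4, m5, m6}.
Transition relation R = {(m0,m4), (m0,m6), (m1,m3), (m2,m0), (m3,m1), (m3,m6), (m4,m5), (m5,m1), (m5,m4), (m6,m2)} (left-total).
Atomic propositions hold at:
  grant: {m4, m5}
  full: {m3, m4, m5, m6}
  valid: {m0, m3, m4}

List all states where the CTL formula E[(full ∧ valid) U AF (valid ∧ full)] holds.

{m1, m3, m4, m5}

Sat(full ∧ valid) = {m3, m4}
Sat(valid ∧ full) = {m3, m4}
AF (valid ∧ full): least fixpoint, start Z0 = {m3, m4}, add states with every successor in Z. Z1 = {m1, m3, m4}; Z2 = {m1, m3, m4, m5}; fixed.
Sat(AF (valid ∧ full)) = {m1, m3, m4, m5}
E[(full ∧ valid) U AF (valid ∧ full)]: least fixpoint, start Z0 = Sat(AF (valid ∧ full)) = {m1, m3, m4, m5}, add states in Sat(full ∧ valid) with some successor in Z. Already a fixed point.
Sat(E[(full ∧ valid) U AF (valid ∧ full)]) = {m1, m3, m4, m5}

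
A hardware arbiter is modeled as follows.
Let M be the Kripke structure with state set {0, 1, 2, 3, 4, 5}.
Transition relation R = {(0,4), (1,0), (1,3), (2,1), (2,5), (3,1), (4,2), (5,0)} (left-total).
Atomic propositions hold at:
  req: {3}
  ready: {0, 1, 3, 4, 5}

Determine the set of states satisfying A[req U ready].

{0, 1, 3, 4, 5}

A[req U ready]: least fixpoint, start Z0 = Sat(ready) = {0, 1, 3, 4, 5}, add states in Sat(req) with every successor in Z. Already a fixed point.
Sat(A[req U ready]) = {0, 1, 3, 4, 5}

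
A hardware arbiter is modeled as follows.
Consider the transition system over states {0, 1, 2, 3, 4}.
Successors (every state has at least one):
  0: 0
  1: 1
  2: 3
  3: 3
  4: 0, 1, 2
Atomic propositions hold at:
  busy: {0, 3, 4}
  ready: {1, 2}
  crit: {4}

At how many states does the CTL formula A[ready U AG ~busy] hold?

1

Sat(~busy) = {1, 2}
AG ~busy: greatest fixpoint, start Z0 = {1, 2}, keep only states in Sat with every successor in Z. Z1 = {1}; fixed.
Sat(AG ~busy) = {1}
A[ready U AG ~busy]: least fixpoint, start Z0 = Sat(AG ~busy) = {1}, add states in Sat(ready) with every successor in Z. Already a fixed point.
Sat(A[ready U AG ~busy]) = {1}
|Sat(A[ready U AG ~busy])| = |{1}| = 1.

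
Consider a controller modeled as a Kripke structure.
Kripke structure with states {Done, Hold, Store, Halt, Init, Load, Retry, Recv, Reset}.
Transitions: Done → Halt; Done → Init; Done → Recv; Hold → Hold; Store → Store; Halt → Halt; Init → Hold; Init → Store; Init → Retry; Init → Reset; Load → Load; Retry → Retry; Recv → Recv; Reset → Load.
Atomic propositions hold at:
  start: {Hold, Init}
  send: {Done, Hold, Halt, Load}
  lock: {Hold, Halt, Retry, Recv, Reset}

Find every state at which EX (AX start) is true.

{Hold, Init}

Sat(AX start) = {s : every successor in {Hold, Init}} = {Hold}
Sat(EX (AX start)) = {s : some successor in {Hold}} = {Hold, Init}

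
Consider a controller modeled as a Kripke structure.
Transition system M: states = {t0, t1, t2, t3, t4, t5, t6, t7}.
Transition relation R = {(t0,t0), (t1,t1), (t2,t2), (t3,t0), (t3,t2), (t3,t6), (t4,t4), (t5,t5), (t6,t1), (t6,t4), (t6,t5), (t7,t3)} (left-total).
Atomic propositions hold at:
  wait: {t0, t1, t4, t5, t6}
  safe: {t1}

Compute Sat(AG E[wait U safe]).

E[wait U safe]: least fixpoint, start Z0 = Sat(safe) = {t1}, add states in Sat(wait) with some successor in Z. Z1 = {t1, t6}; fixed.
Sat(E[wait U safe]) = {t1, t6}
AG E[wait U safe]: greatest fixpoint, start Z0 = {t1, t6}, keep only states in Sat with every successor in Z. Z1 = {t1}; fixed.
Sat(AG E[wait U safe]) = {t1}

{t1}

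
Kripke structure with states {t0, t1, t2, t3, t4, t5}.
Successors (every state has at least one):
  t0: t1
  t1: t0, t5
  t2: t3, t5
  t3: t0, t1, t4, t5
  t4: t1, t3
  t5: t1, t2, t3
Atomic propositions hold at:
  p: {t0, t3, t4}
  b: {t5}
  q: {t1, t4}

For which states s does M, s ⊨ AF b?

{t5}

AF b: least fixpoint, start Z0 = {t5}, add states with every successor in Z. Already a fixed point.
Sat(AF b) = {t5}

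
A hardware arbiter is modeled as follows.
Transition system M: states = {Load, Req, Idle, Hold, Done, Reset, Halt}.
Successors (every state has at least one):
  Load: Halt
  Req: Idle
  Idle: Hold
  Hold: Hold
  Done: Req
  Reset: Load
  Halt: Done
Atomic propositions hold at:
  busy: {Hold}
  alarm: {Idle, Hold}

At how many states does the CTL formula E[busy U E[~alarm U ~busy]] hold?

Sat(~alarm) = {Load, Req, Done, Reset, Halt}
Sat(~busy) = {Load, Req, Idle, Done, Reset, Halt}
E[~alarm U ~busy]: least fixpoint, start Z0 = Sat(~busy) = {Load, Req, Idle, Done, Reset, Halt}, add states in Sat(~alarm) with some successor in Z. Already a fixed point.
Sat(E[~alarm U ~busy]) = {Load, Req, Idle, Done, Reset, Halt}
E[busy U E[~alarm U ~busy]]: least fixpoint, start Z0 = Sat(E[~alarm U ~busy]) = {Load, Req, Idle, Done, Reset, Halt}, add states in Sat(busy) with some successor in Z. Already a fixed point.
Sat(E[busy U E[~alarm U ~busy]]) = {Load, Req, Idle, Done, Reset, Halt}
|Sat(E[busy U E[~alarm U ~busy]])| = |{Load, Req, Idle, Done, Reset, Halt}| = 6.

6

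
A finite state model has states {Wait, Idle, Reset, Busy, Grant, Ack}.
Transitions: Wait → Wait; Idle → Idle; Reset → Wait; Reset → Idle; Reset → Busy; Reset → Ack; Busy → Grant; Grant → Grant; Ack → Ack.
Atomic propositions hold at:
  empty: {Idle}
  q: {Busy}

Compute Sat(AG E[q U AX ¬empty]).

{Wait, Busy, Grant, Ack}

Sat(¬empty) = {Wait, Reset, Busy, Grant, Ack}
Sat(AX ¬empty) = {s : every successor in {Wait, Reset, Busy, Grant, Ack}} = {Wait, Busy, Grant, Ack}
E[q U AX ¬empty]: least fixpoint, start Z0 = Sat(AX ¬empty) = {Wait, Busy, Grant, Ack}, add states in Sat(q) with some successor in Z. Already a fixed point.
Sat(E[q U AX ¬empty]) = {Wait, Busy, Grant, Ack}
AG E[q U AX ¬empty]: greatest fixpoint, start Z0 = {Wait, Busy, Grant, Ack}, keep only states in Sat with every successor in Z. Already a fixed point.
Sat(AG E[q U AX ¬empty]) = {Wait, Busy, Grant, Ack}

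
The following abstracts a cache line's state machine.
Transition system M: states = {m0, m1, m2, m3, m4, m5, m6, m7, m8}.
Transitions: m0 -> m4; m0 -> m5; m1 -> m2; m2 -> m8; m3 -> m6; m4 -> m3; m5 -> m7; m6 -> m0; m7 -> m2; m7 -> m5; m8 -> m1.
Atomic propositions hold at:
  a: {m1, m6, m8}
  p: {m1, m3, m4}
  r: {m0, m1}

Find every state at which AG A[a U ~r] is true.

Sat(~r) = {m2, m3, m4, m5, m6, m7, m8}
A[a U ~r]: least fixpoint, start Z0 = Sat(~r) = {m2, m3, m4, m5, m6, m7, m8}, add states in Sat(a) with every successor in Z. Z1 = {m1, m2, m3, m4, m5, m6, m7, m8}; fixed.
Sat(A[a U ~r]) = {m1, m2, m3, m4, m5, m6, m7, m8}
AG A[a U ~r]: greatest fixpoint, start Z0 = {m1, m2, m3, m4, m5, m6, m7, m8}, keep only states in Sat with every successor in Z. Z1 = {m1, m2, m3, m4, m5, m7, m8}; Z2 = {m1, m2, m4, m5, m7, m8}; Z3 = {m1, m2, m5, m7, m8}; fixed.
Sat(AG A[a U ~r]) = {m1, m2, m5, m7, m8}

{m1, m2, m5, m7, m8}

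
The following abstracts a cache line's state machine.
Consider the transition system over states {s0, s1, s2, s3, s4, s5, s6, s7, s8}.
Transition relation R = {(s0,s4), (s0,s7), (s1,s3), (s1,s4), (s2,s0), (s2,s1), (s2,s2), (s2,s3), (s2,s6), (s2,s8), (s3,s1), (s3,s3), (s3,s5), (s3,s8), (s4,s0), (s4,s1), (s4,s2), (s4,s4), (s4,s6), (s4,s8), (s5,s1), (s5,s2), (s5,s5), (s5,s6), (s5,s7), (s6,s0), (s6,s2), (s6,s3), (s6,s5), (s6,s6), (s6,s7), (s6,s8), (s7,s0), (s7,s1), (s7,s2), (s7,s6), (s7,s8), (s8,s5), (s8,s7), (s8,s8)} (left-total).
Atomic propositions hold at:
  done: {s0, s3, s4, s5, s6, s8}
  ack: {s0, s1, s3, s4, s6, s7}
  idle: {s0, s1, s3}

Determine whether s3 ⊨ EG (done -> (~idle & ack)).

No

Sat(~idle) = {s2, s4, s5, s6, s7, s8}
Sat(~idle & ack) = {s4, s6, s7}
Sat(done -> (~idle & ack)) = {s1, s2, s4, s6, s7}
EG (done -> (~idle & ack)): greatest fixpoint, start Z0 = {s1, s2, s4, s6, s7}, keep only states in Sat with some successor in Z. Already a fixed point.
Sat(EG (done -> (~idle & ack))) = {s1, s2, s4, s6, s7}
s3 ∉ Sat(EG (done -> (~idle & ack))) = {s1, s2, s4, s6, s7}, so the formula does not hold at s3.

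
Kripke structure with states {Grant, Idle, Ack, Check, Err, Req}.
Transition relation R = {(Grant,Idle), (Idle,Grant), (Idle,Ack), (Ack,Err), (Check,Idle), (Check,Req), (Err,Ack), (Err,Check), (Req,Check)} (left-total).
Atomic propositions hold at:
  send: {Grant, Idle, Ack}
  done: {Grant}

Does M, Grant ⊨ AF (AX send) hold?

Sat(AX send) = {s : every successor in {Grant, Idle, Ack}} = {Grant, Idle}
AF (AX send): least fixpoint, start Z0 = {Grant, Idle}, add states with every successor in Z. Already a fixed point.
Sat(AF (AX send)) = {Grant, Idle}
Grant ∈ Sat(AF (AX send)) = {Grant, Idle}, so the formula holds at Grant.

Yes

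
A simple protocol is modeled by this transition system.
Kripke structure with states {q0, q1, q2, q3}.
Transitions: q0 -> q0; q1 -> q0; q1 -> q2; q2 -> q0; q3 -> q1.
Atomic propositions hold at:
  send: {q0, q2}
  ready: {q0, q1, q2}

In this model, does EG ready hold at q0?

EG ready: greatest fixpoint, start Z0 = {q0, q1, q2}, keep only states in Sat with some successor in Z. Already a fixed point.
Sat(EG ready) = {q0, q1, q2}
q0 ∈ Sat(EG ready) = {q0, q1, q2}, so the formula holds at q0.

Yes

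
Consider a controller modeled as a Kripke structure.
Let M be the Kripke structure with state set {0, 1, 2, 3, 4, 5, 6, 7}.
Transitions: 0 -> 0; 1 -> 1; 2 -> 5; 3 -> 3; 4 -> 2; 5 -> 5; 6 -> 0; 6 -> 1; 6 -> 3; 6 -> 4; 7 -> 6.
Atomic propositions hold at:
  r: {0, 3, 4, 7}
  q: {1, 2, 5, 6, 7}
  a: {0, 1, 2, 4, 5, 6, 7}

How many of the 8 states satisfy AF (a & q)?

Sat(a & q) = {1, 2, 5, 6, 7}
AF (a & q): least fixpoint, start Z0 = {1, 2, 5, 6, 7}, add states with every successor in Z. Z1 = {1, 2, 4, 5, 6, 7}; fixed.
Sat(AF (a & q)) = {1, 2, 4, 5, 6, 7}
|Sat(AF (a & q))| = |{1, 2, 4, 5, 6, 7}| = 6.

6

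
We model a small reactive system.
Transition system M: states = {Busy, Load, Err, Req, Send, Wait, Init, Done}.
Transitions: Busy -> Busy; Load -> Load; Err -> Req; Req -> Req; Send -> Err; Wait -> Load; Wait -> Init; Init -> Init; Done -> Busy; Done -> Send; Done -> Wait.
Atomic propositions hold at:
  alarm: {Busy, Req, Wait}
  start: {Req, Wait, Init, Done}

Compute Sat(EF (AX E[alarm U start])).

{Err, Req, Send, Wait, Init, Done}

E[alarm U start]: least fixpoint, start Z0 = Sat(start) = {Req, Wait, Init, Done}, add states in Sat(alarm) with some successor in Z. Already a fixed point.
Sat(E[alarm U start]) = {Req, Wait, Init, Done}
Sat(AX E[alarm U start]) = {s : every successor in {Req, Wait, Init, Done}} = {Err, Req, Init}
EF (AX E[alarm U start]): least fixpoint, start Z0 = {Err, Req, Init}, add states with some successor in Z. Z1 = {Err, Req, Send, Wait, Init}; Z2 = {Err, Req, Send, Wait, Init, Done}; fixed.
Sat(EF (AX E[alarm U start])) = {Err, Req, Send, Wait, Init, Done}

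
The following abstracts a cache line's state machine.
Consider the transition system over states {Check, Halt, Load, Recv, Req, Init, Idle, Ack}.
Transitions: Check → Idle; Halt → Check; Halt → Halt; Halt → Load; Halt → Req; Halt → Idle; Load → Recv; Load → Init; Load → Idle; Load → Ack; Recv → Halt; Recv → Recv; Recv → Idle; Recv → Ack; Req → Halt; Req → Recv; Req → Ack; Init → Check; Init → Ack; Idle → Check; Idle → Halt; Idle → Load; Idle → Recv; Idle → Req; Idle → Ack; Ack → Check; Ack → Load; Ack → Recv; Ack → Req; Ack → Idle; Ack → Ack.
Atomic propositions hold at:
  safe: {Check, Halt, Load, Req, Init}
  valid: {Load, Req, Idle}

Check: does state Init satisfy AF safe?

Yes

AF safe: least fixpoint, start Z0 = {Check, Halt, Load, Req, Init}, add states with every successor in Z. Already a fixed point.
Sat(AF safe) = {Check, Halt, Load, Req, Init}
Init ∈ Sat(AF safe) = {Check, Halt, Load, Req, Init}, so the formula holds at Init.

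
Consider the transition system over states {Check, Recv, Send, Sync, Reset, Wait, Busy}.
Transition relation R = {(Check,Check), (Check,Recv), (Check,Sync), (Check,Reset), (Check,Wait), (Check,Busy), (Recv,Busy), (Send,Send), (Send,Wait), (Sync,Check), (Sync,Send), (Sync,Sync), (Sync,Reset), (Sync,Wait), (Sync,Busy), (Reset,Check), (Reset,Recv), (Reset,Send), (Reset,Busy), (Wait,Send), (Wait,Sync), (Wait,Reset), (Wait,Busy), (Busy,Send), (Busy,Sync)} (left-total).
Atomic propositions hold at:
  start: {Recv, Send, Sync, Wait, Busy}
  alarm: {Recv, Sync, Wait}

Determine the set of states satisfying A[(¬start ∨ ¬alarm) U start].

{Recv, Send, Sync, Wait, Busy}

Sat(¬start) = {Check, Reset}
Sat(¬alarm) = {Check, Send, Reset, Busy}
Sat(¬start ∨ ¬alarm) = {Check, Send, Reset, Busy}
A[(¬start ∨ ¬alarm) U start]: least fixpoint, start Z0 = Sat(start) = {Recv, Send, Sync, Wait, Busy}, add states in Sat(¬start ∨ ¬alarm) with every successor in Z. Already a fixed point.
Sat(A[(¬start ∨ ¬alarm) U start]) = {Recv, Send, Sync, Wait, Busy}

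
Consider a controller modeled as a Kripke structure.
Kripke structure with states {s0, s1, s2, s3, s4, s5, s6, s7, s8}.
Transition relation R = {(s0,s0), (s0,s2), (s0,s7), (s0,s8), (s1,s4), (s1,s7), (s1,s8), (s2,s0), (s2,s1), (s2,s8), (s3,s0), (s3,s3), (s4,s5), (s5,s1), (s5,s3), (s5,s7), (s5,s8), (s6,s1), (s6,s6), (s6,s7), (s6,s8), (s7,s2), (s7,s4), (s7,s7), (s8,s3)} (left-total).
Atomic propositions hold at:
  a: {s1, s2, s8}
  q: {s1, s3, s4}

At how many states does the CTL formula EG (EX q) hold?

Sat(EX q) = {s : some successor in {s1, s3, s4}} = {s1, s2, s3, s5, s6, s7, s8}
EG (EX q): greatest fixpoint, start Z0 = {s1, s2, s3, s5, s6, s7, s8}, keep only states in Sat with some successor in Z. Already a fixed point.
Sat(EG (EX q)) = {s1, s2, s3, s5, s6, s7, s8}
|Sat(EG (EX q))| = |{s1, s2, s3, s5, s6, s7, s8}| = 7.

7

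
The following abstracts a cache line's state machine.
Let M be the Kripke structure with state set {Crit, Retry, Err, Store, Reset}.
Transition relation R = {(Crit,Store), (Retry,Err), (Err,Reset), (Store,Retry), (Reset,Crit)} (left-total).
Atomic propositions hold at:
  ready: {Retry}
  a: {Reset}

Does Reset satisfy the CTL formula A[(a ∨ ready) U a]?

Yes

Sat(a ∨ ready) = {Retry, Reset}
A[(a ∨ ready) U a]: least fixpoint, start Z0 = Sat(a) = {Reset}, add states in Sat(a ∨ ready) with every successor in Z. Already a fixed point.
Sat(A[(a ∨ ready) U a]) = {Reset}
Reset ∈ Sat(A[(a ∨ ready) U a]) = {Reset}, so the formula holds at Reset.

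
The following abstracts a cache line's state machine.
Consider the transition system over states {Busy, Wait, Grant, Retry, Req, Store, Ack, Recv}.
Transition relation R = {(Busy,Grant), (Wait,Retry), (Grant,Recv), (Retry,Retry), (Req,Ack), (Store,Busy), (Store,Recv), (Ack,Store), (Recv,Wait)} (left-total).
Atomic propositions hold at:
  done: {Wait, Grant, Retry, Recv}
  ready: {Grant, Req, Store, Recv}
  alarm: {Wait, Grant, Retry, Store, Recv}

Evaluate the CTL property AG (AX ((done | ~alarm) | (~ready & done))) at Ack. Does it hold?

No

Sat(~alarm) = {Busy, Req, Ack}
Sat(done | ~alarm) = {Busy, Wait, Grant, Retry, Req, Ack, Recv}
Sat(~ready) = {Busy, Wait, Retry, Ack}
Sat(~ready & done) = {Wait, Retry}
Sat((done | ~alarm) | (~ready & done)) = {Busy, Wait, Grant, Retry, Req, Ack, Recv}
Sat(AX ((done | ~alarm) | (~ready & done))) = {s : every successor in {Busy, Wait, Grant, Retry, Req, Ack, Recv}} = {Busy, Wait, Grant, Retry, Req, Store, Recv}
AG (AX ((done | ~alarm) | (~ready & done))): greatest fixpoint, start Z0 = {Busy, Wait, Grant, Retry, Req, Store, Recv}, keep only states in Sat with every successor in Z. Z1 = {Busy, Wait, Grant, Retry, Store, Recv}; fixed.
Sat(AG (AX ((done | ~alarm) | (~ready & done)))) = {Busy, Wait, Grant, Retry, Store, Recv}
Ack ∉ Sat(AG (AX ((done | ~alarm) | (~ready & done)))) = {Busy, Wait, Grant, Retry, Store, Recv}, so the formula does not hold at Ack.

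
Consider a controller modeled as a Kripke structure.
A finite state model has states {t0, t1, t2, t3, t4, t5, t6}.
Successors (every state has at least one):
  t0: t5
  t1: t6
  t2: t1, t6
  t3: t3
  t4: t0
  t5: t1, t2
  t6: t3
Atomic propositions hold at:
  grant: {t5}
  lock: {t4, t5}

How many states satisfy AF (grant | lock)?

Sat(grant | lock) = {t4, t5}
AF (grant | lock): least fixpoint, start Z0 = {t4, t5}, add states with every successor in Z. Z1 = {t0, t4, t5}; fixed.
Sat(AF (grant | lock)) = {t0, t4, t5}
|Sat(AF (grant | lock))| = |{t0, t4, t5}| = 3.

3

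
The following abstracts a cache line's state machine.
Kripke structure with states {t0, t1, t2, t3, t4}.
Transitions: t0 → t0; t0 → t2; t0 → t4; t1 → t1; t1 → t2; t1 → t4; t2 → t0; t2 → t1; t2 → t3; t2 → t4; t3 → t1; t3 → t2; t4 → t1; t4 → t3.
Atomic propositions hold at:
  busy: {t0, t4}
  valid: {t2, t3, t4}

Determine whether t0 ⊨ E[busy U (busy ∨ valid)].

Yes

Sat(busy ∨ valid) = {t0, t2, t3, t4}
E[busy U (busy ∨ valid)]: least fixpoint, start Z0 = Sat((busy ∨ valid)) = {t0, t2, t3, t4}, add states in Sat(busy) with some successor in Z. Already a fixed point.
Sat(E[busy U (busy ∨ valid)]) = {t0, t2, t3, t4}
t0 ∈ Sat(E[busy U (busy ∨ valid)]) = {t0, t2, t3, t4}, so the formula holds at t0.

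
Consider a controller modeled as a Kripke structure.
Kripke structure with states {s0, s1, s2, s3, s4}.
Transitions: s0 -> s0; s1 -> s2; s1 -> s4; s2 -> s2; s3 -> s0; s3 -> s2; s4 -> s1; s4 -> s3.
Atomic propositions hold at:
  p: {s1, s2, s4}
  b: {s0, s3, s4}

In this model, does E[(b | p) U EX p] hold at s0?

No

Sat(b | p) = {s0, s1, s2, s3, s4}
Sat(EX p) = {s : some successor in {s1, s2, s4}} = {s1, s2, s3, s4}
E[(b | p) U EX p]: least fixpoint, start Z0 = Sat(EX p) = {s1, s2, s3, s4}, add states in Sat(b | p) with some successor in Z. Already a fixed point.
Sat(E[(b | p) U EX p]) = {s1, s2, s3, s4}
s0 ∉ Sat(E[(b | p) U EX p]) = {s1, s2, s3, s4}, so the formula does not hold at s0.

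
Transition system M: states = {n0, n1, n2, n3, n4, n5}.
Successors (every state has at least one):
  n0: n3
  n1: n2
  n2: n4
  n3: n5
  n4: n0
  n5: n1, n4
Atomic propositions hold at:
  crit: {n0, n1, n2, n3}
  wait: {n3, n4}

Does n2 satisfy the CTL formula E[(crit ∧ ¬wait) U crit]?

Sat(¬wait) = {n0, n1, n2, n5}
Sat(crit ∧ ¬wait) = {n0, n1, n2}
E[(crit ∧ ¬wait) U crit]: least fixpoint, start Z0 = Sat(crit) = {n0, n1, n2, n3}, add states in Sat(crit ∧ ¬wait) with some successor in Z. Already a fixed point.
Sat(E[(crit ∧ ¬wait) U crit]) = {n0, n1, n2, n3}
n2 ∈ Sat(E[(crit ∧ ¬wait) U crit]) = {n0, n1, n2, n3}, so the formula holds at n2.

Yes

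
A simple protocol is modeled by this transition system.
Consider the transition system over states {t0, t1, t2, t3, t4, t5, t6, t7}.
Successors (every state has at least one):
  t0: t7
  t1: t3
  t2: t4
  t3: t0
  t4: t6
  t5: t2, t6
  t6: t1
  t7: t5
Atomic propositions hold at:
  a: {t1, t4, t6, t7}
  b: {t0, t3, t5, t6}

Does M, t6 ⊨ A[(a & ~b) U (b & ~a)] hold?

No

Sat(~b) = {t1, t2, t4, t7}
Sat(a & ~b) = {t1, t4, t7}
Sat(~a) = {t0, t2, t3, t5}
Sat(b & ~a) = {t0, t3, t5}
A[(a & ~b) U (b & ~a)]: least fixpoint, start Z0 = Sat((b & ~a)) = {t0, t3, t5}, add states in Sat(a & ~b) with every successor in Z. Z1 = {t0, t1, t3, t5, t7}; fixed.
Sat(A[(a & ~b) U (b & ~a)]) = {t0, t1, t3, t5, t7}
t6 ∉ Sat(A[(a & ~b) U (b & ~a)]) = {t0, t1, t3, t5, t7}, so the formula does not hold at t6.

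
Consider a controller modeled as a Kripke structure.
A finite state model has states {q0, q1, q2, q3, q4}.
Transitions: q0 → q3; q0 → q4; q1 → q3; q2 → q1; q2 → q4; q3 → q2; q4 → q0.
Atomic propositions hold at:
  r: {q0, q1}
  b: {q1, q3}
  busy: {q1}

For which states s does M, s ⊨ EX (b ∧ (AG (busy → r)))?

Sat(busy → r) = {q0, q1, q2, q3, q4}
AG (busy → r): greatest fixpoint, start Z0 = {q0, q1, q2, q3, q4}, keep only states in Sat with every successor in Z. Already a fixed point.
Sat(AG (busy → r)) = {q0, q1, q2, q3, q4}
Sat(b ∧ (AG (busy → r))) = {q1, q3}
Sat(EX (b ∧ (AG (busy → r)))) = {s : some successor in {q1, q3}} = {q0, q1, q2}

{q0, q1, q2}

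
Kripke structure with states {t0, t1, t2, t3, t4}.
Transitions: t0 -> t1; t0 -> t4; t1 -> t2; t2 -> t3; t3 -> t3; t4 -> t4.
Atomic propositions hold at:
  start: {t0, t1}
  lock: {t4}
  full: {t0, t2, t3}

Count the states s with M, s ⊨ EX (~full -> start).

4

Sat(~full) = {t1, t4}
Sat(~full -> start) = {t0, t1, t2, t3}
Sat(EX (~full -> start)) = {s : some successor in {t0, t1, t2, t3}} = {t0, t1, t2, t3}
|Sat(EX (~full -> start))| = |{t0, t1, t2, t3}| = 4.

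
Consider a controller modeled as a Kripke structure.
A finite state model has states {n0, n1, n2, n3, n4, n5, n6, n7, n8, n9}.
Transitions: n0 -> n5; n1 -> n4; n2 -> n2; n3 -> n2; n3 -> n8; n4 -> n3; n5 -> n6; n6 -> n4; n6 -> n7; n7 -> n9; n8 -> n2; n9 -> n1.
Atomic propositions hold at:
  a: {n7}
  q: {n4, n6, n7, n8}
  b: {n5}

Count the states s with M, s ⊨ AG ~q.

1

Sat(~q) = {n0, n1, n2, n3, n5, n9}
AG ~q: greatest fixpoint, start Z0 = {n0, n1, n2, n3, n5, n9}, keep only states in Sat with every successor in Z. Z1 = {n0, n2, n9}; Z2 = {n2}; fixed.
Sat(AG ~q) = {n2}
|Sat(AG ~q)| = |{n2}| = 1.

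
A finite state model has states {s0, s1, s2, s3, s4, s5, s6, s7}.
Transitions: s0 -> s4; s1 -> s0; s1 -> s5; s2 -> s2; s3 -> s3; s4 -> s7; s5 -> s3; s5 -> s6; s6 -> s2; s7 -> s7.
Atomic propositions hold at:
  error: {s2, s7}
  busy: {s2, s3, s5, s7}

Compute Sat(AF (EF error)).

EF error: least fixpoint, start Z0 = {s2, s7}, add states with some successor in Z. Z1 = {s2, s4, s6, s7}; Z2 = {s0, s2, s4, s5, s6, s7}; Z3 = {s0, s1, s2, s4, s5, s6, s7}; fixed.
Sat(EF error) = {s0, s1, s2, s4, s5, s6, s7}
AF (EF error): least fixpoint, start Z0 = {s0, s1, s2, s4, s5, s6, s7}, add states with every successor in Z. Already a fixed point.
Sat(AF (EF error)) = {s0, s1, s2, s4, s5, s6, s7}

{s0, s1, s2, s4, s5, s6, s7}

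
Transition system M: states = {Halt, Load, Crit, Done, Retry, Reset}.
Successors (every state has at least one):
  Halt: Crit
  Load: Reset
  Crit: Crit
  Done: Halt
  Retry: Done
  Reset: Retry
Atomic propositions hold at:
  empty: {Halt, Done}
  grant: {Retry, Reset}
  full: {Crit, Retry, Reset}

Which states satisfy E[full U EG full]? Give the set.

EG full: greatest fixpoint, start Z0 = {Crit, Retry, Reset}, keep only states in Sat with some successor in Z. Z1 = {Crit, Reset}; Z2 = {Crit}; fixed.
Sat(EG full) = {Crit}
E[full U EG full]: least fixpoint, start Z0 = Sat(EG full) = {Crit}, add states in Sat(full) with some successor in Z. Already a fixed point.
Sat(E[full U EG full]) = {Crit}

{Crit}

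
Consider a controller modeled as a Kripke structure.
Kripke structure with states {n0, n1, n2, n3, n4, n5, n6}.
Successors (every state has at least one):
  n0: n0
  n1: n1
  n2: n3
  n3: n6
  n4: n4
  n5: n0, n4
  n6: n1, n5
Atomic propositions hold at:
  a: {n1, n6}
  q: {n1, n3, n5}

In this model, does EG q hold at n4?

EG q: greatest fixpoint, start Z0 = {n1, n3, n5}, keep only states in Sat with some successor in Z. Z1 = {n1}; fixed.
Sat(EG q) = {n1}
n4 ∉ Sat(EG q) = {n1}, so the formula does not hold at n4.

No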